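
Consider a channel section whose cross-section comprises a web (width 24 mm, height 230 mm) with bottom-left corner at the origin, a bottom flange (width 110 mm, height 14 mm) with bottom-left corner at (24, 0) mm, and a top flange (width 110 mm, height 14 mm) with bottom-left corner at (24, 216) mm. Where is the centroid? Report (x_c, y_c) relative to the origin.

web: A = 24 × 230 = 5520.00, centroid at (12.00, 115.00).
bottom flange: A = 110 × 14 = 1540.00, centroid at (79.00, 7.00).
top flange: A = 110 × 14 = 1540.00, centroid at (79.00, 223.00).
ΣA = 8600.00 mm²
ΣAx_c = (5520.00)(12.00) + (1540.00)(79.00) + (1540.00)(79.00) = 309560.00 mm³
ΣAy_c = (5520.00)(115.00) + (1540.00)(7.00) + (1540.00)(223.00) = 989000.00 mm³
x_c = 309560.00 / 8600.00 = 36.00 mm
y_c = 989000.00 / 8600.00 = 115.00 mm

x_c = 36.00 mm, y_c = 115.00 mm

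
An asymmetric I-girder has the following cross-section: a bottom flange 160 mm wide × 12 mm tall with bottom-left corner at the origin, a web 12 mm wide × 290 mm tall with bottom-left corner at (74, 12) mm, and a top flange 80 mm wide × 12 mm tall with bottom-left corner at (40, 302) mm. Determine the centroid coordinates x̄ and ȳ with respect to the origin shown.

bottom flange: A = 160 × 12 = 1920.00, centroid at (80.00, 6.00).
web: A = 12 × 290 = 3480.00, centroid at (80.00, 157.00).
top flange: A = 80 × 12 = 960.00, centroid at (80.00, 308.00).
ΣA = 6360.00 mm², ΣAx̄ = 508800.00 mm³, ΣAȳ = 853560.00 mm³.
x̄ = 508800.00/6360.00 = 80.00 mm; ȳ = 853560.00/6360.00 = 134.21 mm.

x̄ = 80.00 mm, ȳ = 134.21 mm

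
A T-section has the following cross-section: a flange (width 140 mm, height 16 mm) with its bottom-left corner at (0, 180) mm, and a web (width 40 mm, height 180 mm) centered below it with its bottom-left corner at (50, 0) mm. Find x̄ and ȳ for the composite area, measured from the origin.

x̄ = 70.00 mm, ȳ = 113.25 mm

web: A = 40 × 180 = 7200.00, centroid at (70.00, 90.00).
flange: A = 140 × 16 = 2240.00, centroid at (70.00, 188.00).
ΣA = 9440.00 mm²
ΣAx̄ = (7200.00)(70.00) + (2240.00)(70.00) = 660800.00 mm³
ΣAȳ = (7200.00)(90.00) + (2240.00)(188.00) = 1069120.00 mm³
x̄ = 660800.00 / 9440.00 = 70.00 mm
ȳ = 1069120.00 / 9440.00 = 113.25 mm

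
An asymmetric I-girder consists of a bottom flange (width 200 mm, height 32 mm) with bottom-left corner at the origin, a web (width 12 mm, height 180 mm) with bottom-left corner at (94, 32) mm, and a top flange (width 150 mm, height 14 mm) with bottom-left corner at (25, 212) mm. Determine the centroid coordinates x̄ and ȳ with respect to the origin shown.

bottom flange: A = 200 × 32 = 6400.00, centroid at (100.00, 16.00).
web: A = 12 × 180 = 2160.00, centroid at (100.00, 122.00).
top flange: A = 150 × 14 = 2100.00, centroid at (100.00, 219.00).
ΣA = 10660.00 mm²
ΣAx̄ = (6400.00)(100.00) + (2160.00)(100.00) + (2100.00)(100.00) = 1066000.00 mm³
ΣAȳ = (6400.00)(16.00) + (2160.00)(122.00) + (2100.00)(219.00) = 825820.00 mm³
x̄ = 1066000.00 / 10660.00 = 100.00 mm
ȳ = 825820.00 / 10660.00 = 77.47 mm

x̄ = 100.00 mm, ȳ = 77.47 mm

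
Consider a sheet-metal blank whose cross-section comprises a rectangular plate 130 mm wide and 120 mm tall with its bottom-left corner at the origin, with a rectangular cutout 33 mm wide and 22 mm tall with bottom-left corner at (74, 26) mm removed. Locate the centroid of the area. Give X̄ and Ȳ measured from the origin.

X̄ = 63.76 mm, Ȳ = 61.12 mm

plate: A = 130 × 120 = 15600.00, centroid at (65.00, 60.00).
hole: A = −(33 × 22) = -726.00, centroid at (90.50, 37.00).
ΣA = 14874.00 mm², ΣAX̄ = 948297.00 mm³, ΣAȲ = 909138.00 mm³.
X̄ = 948297.00/14874.00 = 63.76 mm; Ȳ = 909138.00/14874.00 = 61.12 mm.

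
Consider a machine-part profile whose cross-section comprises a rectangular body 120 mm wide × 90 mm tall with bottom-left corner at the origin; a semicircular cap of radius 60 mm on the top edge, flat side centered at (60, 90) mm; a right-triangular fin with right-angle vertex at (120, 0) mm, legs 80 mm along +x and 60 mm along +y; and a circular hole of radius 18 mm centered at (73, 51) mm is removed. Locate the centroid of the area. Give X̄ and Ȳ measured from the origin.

rectangular body: A = 120 × 90 = 10800.00, centroid at (60.00, 45.00).
semicircular top: A = ½π·60² = 5654.87, centroid at (60.00, 115.46).
triangular fin: A = ½·80·60 = 2400.00, centroid at (146.67, 20.00).
hole: A = −π·18² = -1017.88, centroid at (73.00, 51.00).
ΣA = 17836.99 mm², ΣAX̄ = 1264987.06 mm³, ΣAȲ = 1135026.33 mm³.
X̄ = 1264987.06/17836.99 = 70.92 mm; Ȳ = 1135026.33/17836.99 = 63.63 mm.

X̄ = 70.92 mm, Ȳ = 63.63 mm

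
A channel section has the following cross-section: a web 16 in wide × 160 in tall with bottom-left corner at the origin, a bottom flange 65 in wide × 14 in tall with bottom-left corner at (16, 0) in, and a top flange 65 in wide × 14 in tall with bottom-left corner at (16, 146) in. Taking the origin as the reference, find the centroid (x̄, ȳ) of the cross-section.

x̄ = 24.83 in, ȳ = 80.00 in

web: A = 16 × 160 = 2560.00, centroid at (8.00, 80.00).
bottom flange: A = 65 × 14 = 910.00, centroid at (48.50, 7.00).
top flange: A = 65 × 14 = 910.00, centroid at (48.50, 153.00).
ΣA = 4380.00 in²
ΣAx̄ = (2560.00)(8.00) + (910.00)(48.50) + (910.00)(48.50) = 108750.00 in³
ΣAȳ = (2560.00)(80.00) + (910.00)(7.00) + (910.00)(153.00) = 350400.00 in³
x̄ = 108750.00 / 4380.00 = 24.83 in
ȳ = 350400.00 / 4380.00 = 80.00 in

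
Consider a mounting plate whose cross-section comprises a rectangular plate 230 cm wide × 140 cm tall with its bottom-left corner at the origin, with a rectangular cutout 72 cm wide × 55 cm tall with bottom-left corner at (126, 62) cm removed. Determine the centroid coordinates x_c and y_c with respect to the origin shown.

plate: A = 230 × 140 = 32200.00, centroid at (115.00, 70.00).
hole: A = −(72 × 55) = -3960.00, centroid at (162.00, 89.50).
ΣA = 28240.00 cm²
ΣAx_c = (32200.00)(115.00) + (-3960.00)(162.00) = 3061480.00 cm³
ΣAy_c = (32200.00)(70.00) + (-3960.00)(89.50) = 1899580.00 cm³
x_c = 3061480.00 / 28240.00 = 108.41 cm
y_c = 1899580.00 / 28240.00 = 67.27 cm

x_c = 108.41 cm, y_c = 67.27 cm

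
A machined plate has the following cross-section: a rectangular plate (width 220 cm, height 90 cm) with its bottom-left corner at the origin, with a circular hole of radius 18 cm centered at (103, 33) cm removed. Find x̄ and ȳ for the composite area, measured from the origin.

plate: A = 220 × 90 = 19800.00, centroid at (110.00, 45.00).
hole: A = −π·18² = -1017.88, centroid at (103.00, 33.00).
ΣA = 18782.12 cm²
ΣAx̄ = (19800.00)(110.00) + (-1017.88)(103.00) = 2073158.77 cm³
ΣAȳ = (19800.00)(45.00) + (-1017.88)(33.00) = 857410.09 cm³
x̄ = 2073158.77 / 18782.12 = 110.38 cm
ȳ = 857410.09 / 18782.12 = 45.65 cm

x̄ = 110.38 cm, ȳ = 45.65 cm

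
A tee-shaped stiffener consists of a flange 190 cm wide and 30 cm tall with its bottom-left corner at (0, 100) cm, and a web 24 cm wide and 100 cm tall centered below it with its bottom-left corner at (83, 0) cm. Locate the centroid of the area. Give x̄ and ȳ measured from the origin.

x̄ = 95.00 cm, ȳ = 95.74 cm

web: A = 24 × 100 = 2400.00, centroid at (95.00, 50.00).
flange: A = 190 × 30 = 5700.00, centroid at (95.00, 115.00).
ΣA = 8100.00 cm², ΣAx̄ = 769500.00 cm³, ΣAȳ = 775500.00 cm³.
x̄ = 769500.00/8100.00 = 95.00 cm; ȳ = 775500.00/8100.00 = 95.74 cm.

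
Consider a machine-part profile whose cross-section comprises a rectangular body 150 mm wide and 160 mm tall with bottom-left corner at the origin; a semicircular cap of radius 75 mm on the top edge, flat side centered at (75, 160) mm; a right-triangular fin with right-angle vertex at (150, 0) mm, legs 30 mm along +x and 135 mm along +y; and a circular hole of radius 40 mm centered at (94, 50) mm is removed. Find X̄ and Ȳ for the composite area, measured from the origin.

Part | A | x̄ᵢ | ȳᵢ | A·x̄ᵢ | A·ȳᵢ
rectangular body | 24000.00 | 75.00 | 80.00 | 1800000.00 | 1920000.00
semicircular top | 8835.73 | 75.00 | 191.83 | 662679.70 | 1694966.69
triangular fin | 2025.00 | 160.00 | 45.00 | 324000.00 | 91125.00
hole | -5026.55 | 94.00 | 50.00 | -472495.54 | -251327.41
Σ | 29834.18 |  |  | 2314184.17 | 3454764.28
X̄ = 2314184.17 / 29834.18 = 77.57 mm
Ȳ = 3454764.28 / 29834.18 = 115.80 mm

X̄ = 77.57 mm, Ȳ = 115.80 mm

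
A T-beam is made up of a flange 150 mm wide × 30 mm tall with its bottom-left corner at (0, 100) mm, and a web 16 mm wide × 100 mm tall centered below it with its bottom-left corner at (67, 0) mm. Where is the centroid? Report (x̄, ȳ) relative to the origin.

x̄ = 75.00 mm, ȳ = 97.95 mm

Part | A | x̄ᵢ | ȳᵢ | A·x̄ᵢ | A·ȳᵢ
web | 1600.00 | 75.00 | 50.00 | 120000.00 | 80000.00
flange | 4500.00 | 75.00 | 115.00 | 337500.00 | 517500.00
Σ | 6100.00 |  |  | 457500.00 | 597500.00
x̄ = 457500.00 / 6100.00 = 75.00 mm
ȳ = 597500.00 / 6100.00 = 97.95 mm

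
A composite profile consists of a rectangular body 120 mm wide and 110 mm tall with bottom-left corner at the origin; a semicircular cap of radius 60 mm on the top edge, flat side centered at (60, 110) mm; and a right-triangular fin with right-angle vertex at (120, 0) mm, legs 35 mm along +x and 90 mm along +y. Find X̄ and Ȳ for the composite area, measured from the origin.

rectangular body: A = 120 × 110 = 13200.00, centroid at (60.00, 55.00).
semicircular top: A = ½π·60² = 5654.87, centroid at (60.00, 135.46).
triangular fin: A = ½·35·90 = 1575.00, centroid at (131.67, 30.00).
ΣA = 20429.87 mm², ΣAX̄ = 1338667.01 mm³, ΣAȲ = 1539285.35 mm³.
X̄ = 1338667.01/20429.87 = 65.52 mm; Ȳ = 1539285.35/20429.87 = 75.34 mm.

X̄ = 65.52 mm, Ȳ = 75.34 mm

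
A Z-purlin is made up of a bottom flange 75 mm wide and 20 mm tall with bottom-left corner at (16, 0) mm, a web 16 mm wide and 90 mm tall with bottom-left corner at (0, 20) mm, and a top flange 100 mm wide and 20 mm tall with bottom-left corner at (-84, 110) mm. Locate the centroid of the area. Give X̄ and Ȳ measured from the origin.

Part | A | x̄ᵢ | ȳᵢ | A·x̄ᵢ | A·ȳᵢ
bottom flange | 1500.00 | 53.50 | 10.00 | 80250.00 | 15000.00
web | 1440.00 | 8.00 | 65.00 | 11520.00 | 93600.00
top flange | 2000.00 | -34.00 | 120.00 | -68000.00 | 240000.00
Σ | 4940.00 |  |  | 23770.00 | 348600.00
X̄ = 23770.00 / 4940.00 = 4.81 mm
Ȳ = 348600.00 / 4940.00 = 70.57 mm

X̄ = 4.81 mm, Ȳ = 70.57 mm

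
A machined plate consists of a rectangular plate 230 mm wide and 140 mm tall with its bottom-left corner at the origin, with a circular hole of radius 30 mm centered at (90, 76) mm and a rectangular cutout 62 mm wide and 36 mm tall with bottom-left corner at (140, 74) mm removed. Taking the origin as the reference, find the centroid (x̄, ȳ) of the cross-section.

Part | A | x̄ᵢ | ȳᵢ | A·x̄ᵢ | A·ȳᵢ
plate | 32200.00 | 115.00 | 70.00 | 3703000.00 | 2254000.00
hole 1 | -2827.43 | 90.00 | 76.00 | -254469.00 | -214884.94
hole 2 | -2232.00 | 171.00 | 92.00 | -381672.00 | -205344.00
Σ | 27140.57 |  |  | 3066859.00 | 1833771.06
x̄ = 3066859.00 / 27140.57 = 113.00 mm
ȳ = 1833771.06 / 27140.57 = 67.57 mm

x̄ = 113.00 mm, ȳ = 67.57 mm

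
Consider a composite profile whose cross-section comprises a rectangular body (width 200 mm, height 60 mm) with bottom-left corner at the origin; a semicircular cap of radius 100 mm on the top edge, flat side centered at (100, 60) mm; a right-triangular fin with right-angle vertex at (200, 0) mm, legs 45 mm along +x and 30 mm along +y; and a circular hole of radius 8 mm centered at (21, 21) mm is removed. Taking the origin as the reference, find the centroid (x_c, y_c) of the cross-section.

x_c = 103.32 mm, y_c = 69.96 mm

rectangular body: A = 200 × 60 = 12000.00, centroid at (100.00, 30.00).
semicircular top: A = ½π·100² = 15707.96, centroid at (100.00, 102.44).
triangular fin: A = ½·45·30 = 675.00, centroid at (215.00, 10.00).
hole: A = −π·8² = -201.06, centroid at (21.00, 21.00).
ΣA = 28181.90 mm², ΣAx_c = 2911699.03 mm³, ΣAy_c = 1971672.16 mm³.
x_c = 2911699.03/28181.90 = 103.32 mm; y_c = 1971672.16/28181.90 = 69.96 mm.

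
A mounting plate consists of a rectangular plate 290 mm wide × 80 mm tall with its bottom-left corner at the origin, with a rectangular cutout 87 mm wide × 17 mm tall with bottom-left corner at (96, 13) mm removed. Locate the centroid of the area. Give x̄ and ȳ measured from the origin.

plate: A = 290 × 80 = 23200.00, centroid at (145.00, 40.00).
hole: A = −(87 × 17) = -1479.00, centroid at (139.50, 21.50).
ΣA = 21721.00 mm²
ΣAx̄ = (23200.00)(145.00) + (-1479.00)(139.50) = 3157679.50 mm³
ΣAȳ = (23200.00)(40.00) + (-1479.00)(21.50) = 896201.50 mm³
x̄ = 3157679.50 / 21721.00 = 145.37 mm
ȳ = 896201.50 / 21721.00 = 41.26 mm

x̄ = 145.37 mm, ȳ = 41.26 mm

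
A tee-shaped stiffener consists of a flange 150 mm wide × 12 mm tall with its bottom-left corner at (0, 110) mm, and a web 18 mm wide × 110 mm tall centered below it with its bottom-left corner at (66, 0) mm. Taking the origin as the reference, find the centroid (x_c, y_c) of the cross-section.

x_c = 75.00 mm, y_c = 84.05 mm

Part | A | x̄ᵢ | ȳᵢ | A·x̄ᵢ | A·ȳᵢ
web | 1980.00 | 75.00 | 55.00 | 148500.00 | 108900.00
flange | 1800.00 | 75.00 | 116.00 | 135000.00 | 208800.00
Σ | 3780.00 |  |  | 283500.00 | 317700.00
x_c = 283500.00 / 3780.00 = 75.00 mm
y_c = 317700.00 / 3780.00 = 84.05 mm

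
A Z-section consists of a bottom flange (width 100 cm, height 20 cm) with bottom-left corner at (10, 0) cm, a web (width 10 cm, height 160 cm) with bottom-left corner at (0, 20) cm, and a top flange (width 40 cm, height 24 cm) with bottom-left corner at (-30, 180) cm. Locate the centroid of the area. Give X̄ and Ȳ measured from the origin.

X̄ = 25.96 cm, Ȳ = 79.89 cm

bottom flange: A = 100 × 20 = 2000.00, centroid at (60.00, 10.00).
web: A = 10 × 160 = 1600.00, centroid at (5.00, 100.00).
top flange: A = 40 × 24 = 960.00, centroid at (-10.00, 192.00).
ΣA = 4560.00 cm², ΣAX̄ = 118400.00 cm³, ΣAȲ = 364320.00 cm³.
X̄ = 118400.00/4560.00 = 25.96 cm; Ȳ = 364320.00/4560.00 = 79.89 cm.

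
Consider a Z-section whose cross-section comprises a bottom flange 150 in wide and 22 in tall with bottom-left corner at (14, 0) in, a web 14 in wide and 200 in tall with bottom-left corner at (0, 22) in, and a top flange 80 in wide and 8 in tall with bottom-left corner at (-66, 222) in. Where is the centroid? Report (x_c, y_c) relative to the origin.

x_c = 44.01 in, y_c = 77.53 in

bottom flange: A = 150 × 22 = 3300.00, centroid at (89.00, 11.00).
web: A = 14 × 200 = 2800.00, centroid at (7.00, 122.00).
top flange: A = 80 × 8 = 640.00, centroid at (-26.00, 226.00).
ΣA = 6740.00 in², ΣAx_c = 296660.00 in³, ΣAy_c = 522540.00 in³.
x_c = 296660.00/6740.00 = 44.01 in; y_c = 522540.00/6740.00 = 77.53 in.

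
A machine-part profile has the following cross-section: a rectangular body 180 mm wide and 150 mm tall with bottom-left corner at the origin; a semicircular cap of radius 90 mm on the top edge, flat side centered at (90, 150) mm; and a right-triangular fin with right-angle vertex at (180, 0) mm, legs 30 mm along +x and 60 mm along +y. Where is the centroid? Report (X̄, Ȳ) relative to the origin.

X̄ = 92.22 mm, Ȳ = 109.24 mm

rectangular body: A = 180 × 150 = 27000.00, centroid at (90.00, 75.00).
semicircular top: A = ½π·90² = 12723.45, centroid at (90.00, 188.20).
triangular fin: A = ½·30·60 = 900.00, centroid at (190.00, 20.00).
ΣA = 40623.45 mm²
ΣAX̄ = (27000.00)(90.00) + (12723.45)(90.00) + (900.00)(190.00) = 3746110.52 mm³
ΣAȲ = (27000.00)(75.00) + (12723.45)(188.20) + (900.00)(20.00) = 4437517.54 mm³
X̄ = 3746110.52 / 40623.45 = 92.22 mm
Ȳ = 4437517.54 / 40623.45 = 109.24 mm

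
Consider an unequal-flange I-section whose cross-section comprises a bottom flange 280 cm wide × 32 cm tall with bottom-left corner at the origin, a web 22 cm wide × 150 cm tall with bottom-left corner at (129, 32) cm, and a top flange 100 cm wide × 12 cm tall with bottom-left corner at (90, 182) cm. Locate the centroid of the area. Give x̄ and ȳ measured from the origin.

Part | A | x̄ᵢ | ȳᵢ | A·x̄ᵢ | A·ȳᵢ
bottom flange | 8960.00 | 140.00 | 16.00 | 1254400.00 | 143360.00
web | 3300.00 | 140.00 | 107.00 | 462000.00 | 353100.00
top flange | 1200.00 | 140.00 | 188.00 | 168000.00 | 225600.00
Σ | 13460.00 |  |  | 1884400.00 | 722060.00
x̄ = 1884400.00 / 13460.00 = 140.00 cm
ȳ = 722060.00 / 13460.00 = 53.64 cm

x̄ = 140.00 cm, ȳ = 53.64 cm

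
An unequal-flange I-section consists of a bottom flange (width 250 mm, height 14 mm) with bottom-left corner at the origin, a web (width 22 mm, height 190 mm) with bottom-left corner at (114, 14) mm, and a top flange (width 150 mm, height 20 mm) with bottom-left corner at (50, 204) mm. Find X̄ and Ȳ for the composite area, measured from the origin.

bottom flange: A = 250 × 14 = 3500.00, centroid at (125.00, 7.00).
web: A = 22 × 190 = 4180.00, centroid at (125.00, 109.00).
top flange: A = 150 × 20 = 3000.00, centroid at (125.00, 214.00).
ΣA = 10680.00 mm², ΣAX̄ = 1335000.00 mm³, ΣAȲ = 1122120.00 mm³.
X̄ = 1335000.00/10680.00 = 125.00 mm; Ȳ = 1122120.00/10680.00 = 105.07 mm.

X̄ = 125.00 mm, Ȳ = 105.07 mm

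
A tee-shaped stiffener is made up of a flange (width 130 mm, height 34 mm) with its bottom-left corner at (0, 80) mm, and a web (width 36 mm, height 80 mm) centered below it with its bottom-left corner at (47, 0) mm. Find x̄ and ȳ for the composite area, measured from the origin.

web: A = 36 × 80 = 2880.00, centroid at (65.00, 40.00).
flange: A = 130 × 34 = 4420.00, centroid at (65.00, 97.00).
ΣA = 7300.00 mm², ΣAx̄ = 474500.00 mm³, ΣAȳ = 543940.00 mm³.
x̄ = 474500.00/7300.00 = 65.00 mm; ȳ = 543940.00/7300.00 = 74.51 mm.

x̄ = 65.00 mm, ȳ = 74.51 mm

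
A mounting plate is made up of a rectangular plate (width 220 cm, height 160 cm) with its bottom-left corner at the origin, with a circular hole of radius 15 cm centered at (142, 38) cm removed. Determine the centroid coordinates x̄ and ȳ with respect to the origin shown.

plate: A = 220 × 160 = 35200.00, centroid at (110.00, 80.00).
hole: A = −π·15² = -706.86, centroid at (142.00, 38.00).
ΣA = 34493.14 cm²
ΣAx̄ = (35200.00)(110.00) + (-706.86)(142.00) = 3771626.11 cm³
ΣAȳ = (35200.00)(80.00) + (-706.86)(38.00) = 2789139.38 cm³
x̄ = 3771626.11 / 34493.14 = 109.34 cm
ȳ = 2789139.38 / 34493.14 = 80.86 cm

x̄ = 109.34 cm, ȳ = 80.86 cm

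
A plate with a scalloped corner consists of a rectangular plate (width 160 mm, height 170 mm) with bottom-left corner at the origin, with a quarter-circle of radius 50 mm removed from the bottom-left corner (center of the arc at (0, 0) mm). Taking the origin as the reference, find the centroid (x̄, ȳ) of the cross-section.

plate: A = 160 × 170 = 27200.00, centroid at (80.00, 85.00).
removed quarter-circle: A = −¼π·50² = -1963.50, centroid at (21.22, 21.22).
ΣA = 25236.50 mm²
ΣAx̄ = (27200.00)(80.00) + (-1963.50)(21.22) = 2134333.33 mm³
ΣAȳ = (27200.00)(85.00) + (-1963.50)(21.22) = 2270333.33 mm³
x̄ = 2134333.33 / 25236.50 = 84.57 mm
ȳ = 2270333.33 / 25236.50 = 89.96 mm

x̄ = 84.57 mm, ȳ = 89.96 mm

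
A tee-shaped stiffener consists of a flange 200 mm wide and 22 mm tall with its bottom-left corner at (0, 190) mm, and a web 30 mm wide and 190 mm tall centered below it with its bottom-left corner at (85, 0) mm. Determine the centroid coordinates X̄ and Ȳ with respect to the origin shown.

X̄ = 100.00 mm, Ȳ = 141.18 mm

web: A = 30 × 190 = 5700.00, centroid at (100.00, 95.00).
flange: A = 200 × 22 = 4400.00, centroid at (100.00, 201.00).
ΣA = 10100.00 mm², ΣAX̄ = 1010000.00 mm³, ΣAȲ = 1425900.00 mm³.
X̄ = 1010000.00/10100.00 = 100.00 mm; Ȳ = 1425900.00/10100.00 = 141.18 mm.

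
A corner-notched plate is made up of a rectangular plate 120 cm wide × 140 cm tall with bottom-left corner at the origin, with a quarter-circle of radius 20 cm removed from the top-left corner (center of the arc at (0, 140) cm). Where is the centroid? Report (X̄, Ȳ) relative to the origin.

X̄ = 60.98 cm, Ȳ = 68.83 cm

Part | A | x̄ᵢ | ȳᵢ | A·x̄ᵢ | A·ȳᵢ
plate | 16800.00 | 60.00 | 70.00 | 1008000.00 | 1176000.00
removed quarter-circle | -314.16 | 8.49 | 131.51 | -2666.67 | -41315.63
Σ | 16485.84 |  |  | 1005333.33 | 1134684.37
X̄ = 1005333.33 / 16485.84 = 60.98 cm
Ȳ = 1134684.37 / 16485.84 = 68.83 cm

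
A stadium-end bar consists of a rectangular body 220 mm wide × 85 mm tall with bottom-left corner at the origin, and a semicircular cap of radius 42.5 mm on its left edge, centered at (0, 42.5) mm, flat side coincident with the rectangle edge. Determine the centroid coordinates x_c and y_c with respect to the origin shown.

x_c = 93.13 mm, y_c = 42.50 mm

rectangular body: A = 220 × 85 = 18700.00, centroid at (110.00, 42.50).
semicircular end: A = ½π·42.5² = 2837.25, centroid at (-18.04, 42.50).
ΣA = 21537.25 mm²
ΣAx_c = (18700.00)(110.00) + (2837.25)(-18.04) = 2005822.92 mm³
ΣAy_c = (18700.00)(42.50) + (2837.25)(42.50) = 915333.16 mm³
x_c = 2005822.92 / 21537.25 = 93.13 mm
y_c = 915333.16 / 21537.25 = 42.50 mm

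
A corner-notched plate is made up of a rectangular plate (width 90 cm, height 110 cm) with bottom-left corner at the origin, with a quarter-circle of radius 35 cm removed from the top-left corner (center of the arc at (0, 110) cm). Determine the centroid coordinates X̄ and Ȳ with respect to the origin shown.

plate: A = 90 × 110 = 9900.00, centroid at (45.00, 55.00).
removed quarter-circle: A = −¼π·35² = -962.11, centroid at (14.85, 95.15).
ΣA = 8937.89 cm², ΣAX̄ = 431208.33 cm³, ΣAȲ = 452959.26 cm³.
X̄ = 431208.33/8937.89 = 48.24 cm; Ȳ = 452959.26/8937.89 = 50.68 cm.

X̄ = 48.24 cm, Ȳ = 50.68 cm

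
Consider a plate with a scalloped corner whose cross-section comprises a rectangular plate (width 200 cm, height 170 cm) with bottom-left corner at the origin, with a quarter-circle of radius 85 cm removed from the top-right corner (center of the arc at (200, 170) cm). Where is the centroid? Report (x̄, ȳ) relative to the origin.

x̄ = 87.19 cm, ȳ = 75.20 cm

plate: A = 200 × 170 = 34000.00, centroid at (100.00, 85.00).
removed quarter-circle: A = −¼π·85² = -5674.50, centroid at (163.92, 133.92).
ΣA = 28325.50 cm², ΣAx̄ = 2469807.99 cm³, ΣAȳ = 2130043.04 cm³.
x̄ = 2469807.99/28325.50 = 87.19 cm; ȳ = 2130043.04/28325.50 = 75.20 cm.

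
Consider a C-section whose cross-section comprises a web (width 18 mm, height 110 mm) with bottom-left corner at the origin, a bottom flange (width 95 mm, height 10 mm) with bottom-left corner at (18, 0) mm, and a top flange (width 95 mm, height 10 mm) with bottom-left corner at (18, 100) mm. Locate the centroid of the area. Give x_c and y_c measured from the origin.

x_c = 36.67 mm, y_c = 55.00 mm

web: A = 18 × 110 = 1980.00, centroid at (9.00, 55.00).
bottom flange: A = 95 × 10 = 950.00, centroid at (65.50, 5.00).
top flange: A = 95 × 10 = 950.00, centroid at (65.50, 105.00).
ΣA = 3880.00 mm², ΣAx_c = 142270.00 mm³, ΣAy_c = 213400.00 mm³.
x_c = 142270.00/3880.00 = 36.67 mm; y_c = 213400.00/3880.00 = 55.00 mm.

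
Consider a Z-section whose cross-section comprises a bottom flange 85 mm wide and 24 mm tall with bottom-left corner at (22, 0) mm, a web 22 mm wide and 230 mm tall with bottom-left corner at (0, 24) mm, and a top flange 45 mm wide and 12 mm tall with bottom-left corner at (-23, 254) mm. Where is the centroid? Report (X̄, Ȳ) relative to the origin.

X̄ = 24.47 mm, Ȳ = 113.64 mm

Part | A | x̄ᵢ | ȳᵢ | A·x̄ᵢ | A·ȳᵢ
bottom flange | 2040.00 | 64.50 | 12.00 | 131580.00 | 24480.00
web | 5060.00 | 11.00 | 139.00 | 55660.00 | 703340.00
top flange | 540.00 | -0.50 | 260.00 | -270.00 | 140400.00
Σ | 7640.00 |  |  | 186970.00 | 868220.00
X̄ = 186970.00 / 7640.00 = 24.47 mm
Ȳ = 868220.00 / 7640.00 = 113.64 mm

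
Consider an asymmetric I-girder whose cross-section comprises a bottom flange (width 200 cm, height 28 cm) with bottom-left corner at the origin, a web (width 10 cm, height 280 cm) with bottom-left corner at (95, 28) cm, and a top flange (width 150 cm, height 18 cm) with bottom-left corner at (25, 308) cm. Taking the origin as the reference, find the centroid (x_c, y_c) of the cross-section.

bottom flange: A = 200 × 28 = 5600.00, centroid at (100.00, 14.00).
web: A = 10 × 280 = 2800.00, centroid at (100.00, 168.00).
top flange: A = 150 × 18 = 2700.00, centroid at (100.00, 317.00).
ΣA = 11100.00 cm², ΣAx_c = 1110000.00 cm³, ΣAy_c = 1404700.00 cm³.
x_c = 1110000.00/11100.00 = 100.00 cm; y_c = 1404700.00/11100.00 = 126.55 cm.

x_c = 100.00 cm, y_c = 126.55 cm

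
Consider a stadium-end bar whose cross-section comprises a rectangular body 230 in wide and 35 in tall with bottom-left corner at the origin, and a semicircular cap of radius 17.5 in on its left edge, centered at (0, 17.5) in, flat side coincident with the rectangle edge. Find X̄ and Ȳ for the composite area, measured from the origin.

X̄ = 108.10 in, Ȳ = 17.50 in

rectangular body: A = 230 × 35 = 8050.00, centroid at (115.00, 17.50).
semicircular end: A = ½π·17.5² = 481.06, centroid at (-7.43, 17.50).
ΣA = 8531.06 in²
ΣAX̄ = (8050.00)(115.00) + (481.06)(-7.43) = 922177.08 in³
ΣAȲ = (8050.00)(17.50) + (481.06)(17.50) = 149293.49 in³
X̄ = 922177.08 / 8531.06 = 108.10 in
Ȳ = 149293.49 / 8531.06 = 17.50 in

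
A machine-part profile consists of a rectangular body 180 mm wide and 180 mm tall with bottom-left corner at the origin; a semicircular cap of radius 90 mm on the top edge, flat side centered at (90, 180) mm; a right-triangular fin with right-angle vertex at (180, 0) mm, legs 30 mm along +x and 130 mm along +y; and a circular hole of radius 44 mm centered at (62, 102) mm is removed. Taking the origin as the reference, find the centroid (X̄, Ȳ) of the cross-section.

Part | A | x̄ᵢ | ȳᵢ | A·x̄ᵢ | A·ȳᵢ
rectangular body | 32400.00 | 90.00 | 90.00 | 2916000.00 | 2916000.00
semicircular top | 12723.45 | 90.00 | 218.20 | 1145110.52 | 2776221.04
triangular fin | 1950.00 | 190.00 | 43.33 | 370500.00 | 84500.00
hole | -6082.12 | 62.00 | 102.00 | -377091.65 | -620376.58
Σ | 40991.33 |  |  | 4054518.87 | 5156344.46
X̄ = 4054518.87 / 40991.33 = 98.91 mm
Ȳ = 5156344.46 / 40991.33 = 125.79 mm

X̄ = 98.91 mm, Ȳ = 125.79 mm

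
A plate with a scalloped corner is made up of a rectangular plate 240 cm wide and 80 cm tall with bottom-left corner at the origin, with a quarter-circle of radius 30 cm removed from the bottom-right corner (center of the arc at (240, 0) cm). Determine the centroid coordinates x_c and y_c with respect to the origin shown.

x_c = 115.90 cm, y_c = 41.04 cm

Part | A | x̄ᵢ | ȳᵢ | A·x̄ᵢ | A·ȳᵢ
plate | 19200.00 | 120.00 | 40.00 | 2304000.00 | 768000.00
removed quarter-circle | -706.86 | 227.27 | 12.73 | -160646.00 | -9000.00
Σ | 18493.14 |  |  | 2143354.00 | 759000.00
x_c = 2143354.00 / 18493.14 = 115.90 cm
y_c = 759000.00 / 18493.14 = 41.04 cm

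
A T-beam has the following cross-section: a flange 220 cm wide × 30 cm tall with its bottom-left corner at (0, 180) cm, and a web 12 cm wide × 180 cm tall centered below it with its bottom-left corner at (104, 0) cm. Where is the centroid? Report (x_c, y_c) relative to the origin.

x_c = 110.00 cm, y_c = 169.11 cm

web: A = 12 × 180 = 2160.00, centroid at (110.00, 90.00).
flange: A = 220 × 30 = 6600.00, centroid at (110.00, 195.00).
ΣA = 8760.00 cm²
ΣAx_c = (2160.00)(110.00) + (6600.00)(110.00) = 963600.00 cm³
ΣAy_c = (2160.00)(90.00) + (6600.00)(195.00) = 1481400.00 cm³
x_c = 963600.00 / 8760.00 = 110.00 cm
y_c = 1481400.00 / 8760.00 = 169.11 cm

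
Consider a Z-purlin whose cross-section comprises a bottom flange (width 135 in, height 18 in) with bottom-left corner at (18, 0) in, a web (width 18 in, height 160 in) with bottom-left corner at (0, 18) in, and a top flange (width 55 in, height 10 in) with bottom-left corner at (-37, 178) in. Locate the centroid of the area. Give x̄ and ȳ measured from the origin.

x̄ = 38.99 in, ȳ = 69.07 in

bottom flange: A = 135 × 18 = 2430.00, centroid at (85.50, 9.00).
web: A = 18 × 160 = 2880.00, centroid at (9.00, 98.00).
top flange: A = 55 × 10 = 550.00, centroid at (-9.50, 183.00).
ΣA = 5860.00 in², ΣAx̄ = 228460.00 in³, ΣAȳ = 404760.00 in³.
x̄ = 228460.00/5860.00 = 38.99 in; ȳ = 404760.00/5860.00 = 69.07 in.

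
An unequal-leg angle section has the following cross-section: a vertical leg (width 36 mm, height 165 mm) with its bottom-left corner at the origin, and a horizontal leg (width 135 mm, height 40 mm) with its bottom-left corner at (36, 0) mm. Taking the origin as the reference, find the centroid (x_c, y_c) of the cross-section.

vertical leg: A = 36 × 165 = 5940.00, centroid at (18.00, 82.50).
horizontal leg: A = 135 × 40 = 5400.00, centroid at (103.50, 20.00).
ΣA = 11340.00 mm², ΣAx_c = 665820.00 mm³, ΣAy_c = 598050.00 mm³.
x_c = 665820.00/11340.00 = 58.71 mm; y_c = 598050.00/11340.00 = 52.74 mm.

x_c = 58.71 mm, y_c = 52.74 mm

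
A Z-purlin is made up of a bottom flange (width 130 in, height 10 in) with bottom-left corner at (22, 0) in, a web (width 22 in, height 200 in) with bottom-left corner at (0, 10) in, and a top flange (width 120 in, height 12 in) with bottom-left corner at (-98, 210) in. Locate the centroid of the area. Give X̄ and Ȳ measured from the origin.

X̄ = 14.96 in, Ȳ = 112.26 in

bottom flange: A = 130 × 10 = 1300.00, centroid at (87.00, 5.00).
web: A = 22 × 200 = 4400.00, centroid at (11.00, 110.00).
top flange: A = 120 × 12 = 1440.00, centroid at (-38.00, 216.00).
ΣA = 7140.00 in², ΣAX̄ = 106780.00 in³, ΣAȲ = 801540.00 in³.
X̄ = 106780.00/7140.00 = 14.96 in; Ȳ = 801540.00/7140.00 = 112.26 in.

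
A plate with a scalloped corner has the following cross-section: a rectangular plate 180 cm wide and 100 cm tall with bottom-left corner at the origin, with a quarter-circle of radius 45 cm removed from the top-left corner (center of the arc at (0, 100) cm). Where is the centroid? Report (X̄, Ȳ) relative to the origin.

Part | A | x̄ᵢ | ȳᵢ | A·x̄ᵢ | A·ȳᵢ
plate | 18000.00 | 90.00 | 50.00 | 1620000.00 | 900000.00
removed quarter-circle | -1590.43 | 19.10 | 80.90 | -30375.00 | -128668.13
Σ | 16409.57 |  |  | 1589625.00 | 771331.87
X̄ = 1589625.00 / 16409.57 = 96.87 cm
Ȳ = 771331.87 / 16409.57 = 47.01 cm

X̄ = 96.87 cm, Ȳ = 47.01 cm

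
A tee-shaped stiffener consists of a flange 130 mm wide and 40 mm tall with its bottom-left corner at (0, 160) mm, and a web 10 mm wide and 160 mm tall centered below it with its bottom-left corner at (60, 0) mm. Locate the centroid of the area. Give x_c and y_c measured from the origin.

web: A = 10 × 160 = 1600.00, centroid at (65.00, 80.00).
flange: A = 130 × 40 = 5200.00, centroid at (65.00, 180.00).
ΣA = 6800.00 mm²
ΣAx_c = (1600.00)(65.00) + (5200.00)(65.00) = 442000.00 mm³
ΣAy_c = (1600.00)(80.00) + (5200.00)(180.00) = 1064000.00 mm³
x_c = 442000.00 / 6800.00 = 65.00 mm
y_c = 1064000.00 / 6800.00 = 156.47 mm

x_c = 65.00 mm, y_c = 156.47 mm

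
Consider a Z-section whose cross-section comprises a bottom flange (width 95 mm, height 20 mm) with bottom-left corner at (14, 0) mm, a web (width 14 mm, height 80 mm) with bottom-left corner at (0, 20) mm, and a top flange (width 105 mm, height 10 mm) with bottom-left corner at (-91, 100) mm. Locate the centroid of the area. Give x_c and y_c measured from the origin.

x_c = 20.70 mm, y_c = 48.27 mm

bottom flange: A = 95 × 20 = 1900.00, centroid at (61.50, 10.00).
web: A = 14 × 80 = 1120.00, centroid at (7.00, 60.00).
top flange: A = 105 × 10 = 1050.00, centroid at (-38.50, 105.00).
ΣA = 4070.00 mm², ΣAx_c = 84265.00 mm³, ΣAy_c = 196450.00 mm³.
x_c = 84265.00/4070.00 = 20.70 mm; y_c = 196450.00/4070.00 = 48.27 mm.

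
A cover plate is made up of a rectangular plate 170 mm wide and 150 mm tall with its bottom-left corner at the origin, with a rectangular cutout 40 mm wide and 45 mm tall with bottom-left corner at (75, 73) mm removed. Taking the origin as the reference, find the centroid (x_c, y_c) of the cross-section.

plate: A = 170 × 150 = 25500.00, centroid at (85.00, 75.00).
hole: A = −(40 × 45) = -1800.00, centroid at (95.00, 95.50).
ΣA = 23700.00 mm²
ΣAx_c = (25500.00)(85.00) + (-1800.00)(95.00) = 1996500.00 mm³
ΣAy_c = (25500.00)(75.00) + (-1800.00)(95.50) = 1740600.00 mm³
x_c = 1996500.00 / 23700.00 = 84.24 mm
y_c = 1740600.00 / 23700.00 = 73.44 mm

x_c = 84.24 mm, y_c = 73.44 mm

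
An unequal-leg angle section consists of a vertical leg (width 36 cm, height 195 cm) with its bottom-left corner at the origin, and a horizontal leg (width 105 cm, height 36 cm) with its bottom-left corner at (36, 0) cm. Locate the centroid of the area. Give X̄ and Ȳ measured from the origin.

X̄ = 42.67 cm, Ȳ = 69.67 cm

vertical leg: A = 36 × 195 = 7020.00, centroid at (18.00, 97.50).
horizontal leg: A = 105 × 36 = 3780.00, centroid at (88.50, 18.00).
ΣA = 10800.00 cm²
ΣAX̄ = (7020.00)(18.00) + (3780.00)(88.50) = 460890.00 cm³
ΣAȲ = (7020.00)(97.50) + (3780.00)(18.00) = 752490.00 cm³
X̄ = 460890.00 / 10800.00 = 42.67 cm
Ȳ = 752490.00 / 10800.00 = 69.67 cm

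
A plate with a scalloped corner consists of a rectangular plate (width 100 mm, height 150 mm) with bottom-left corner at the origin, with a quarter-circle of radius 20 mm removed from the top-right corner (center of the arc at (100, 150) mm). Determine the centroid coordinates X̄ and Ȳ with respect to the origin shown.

X̄ = 49.11 mm, Ȳ = 73.58 mm

Part | A | x̄ᵢ | ȳᵢ | A·x̄ᵢ | A·ȳᵢ
plate | 15000.00 | 50.00 | 75.00 | 750000.00 | 1125000.00
removed quarter-circle | -314.16 | 91.51 | 141.51 | -28749.26 | -44457.22
Σ | 14685.84 |  |  | 721250.74 | 1080542.78
X̄ = 721250.74 / 14685.84 = 49.11 mm
Ȳ = 1080542.78 / 14685.84 = 73.58 mm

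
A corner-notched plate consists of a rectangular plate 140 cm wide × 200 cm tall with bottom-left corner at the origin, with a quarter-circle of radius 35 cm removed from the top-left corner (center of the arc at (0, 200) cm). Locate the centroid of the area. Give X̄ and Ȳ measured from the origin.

plate: A = 140 × 200 = 28000.00, centroid at (70.00, 100.00).
removed quarter-circle: A = −¼π·35² = -962.11, centroid at (14.85, 185.15).
ΣA = 27037.89 cm², ΣAX̄ = 1945708.33 cm³, ΣAȲ = 2621869.12 cm³.
X̄ = 1945708.33/27037.89 = 71.96 cm; Ȳ = 2621869.12/27037.89 = 96.97 cm.

X̄ = 71.96 cm, Ȳ = 96.97 cm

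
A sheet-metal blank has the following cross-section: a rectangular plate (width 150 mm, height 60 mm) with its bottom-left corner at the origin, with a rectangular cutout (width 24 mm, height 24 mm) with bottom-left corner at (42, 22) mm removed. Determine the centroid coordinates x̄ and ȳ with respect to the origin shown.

plate: A = 150 × 60 = 9000.00, centroid at (75.00, 30.00).
hole: A = −(24 × 24) = -576.00, centroid at (54.00, 34.00).
ΣA = 8424.00 mm², ΣAx̄ = 643896.00 mm³, ΣAȳ = 250416.00 mm³.
x̄ = 643896.00/8424.00 = 76.44 mm; ȳ = 250416.00/8424.00 = 29.73 mm.

x̄ = 76.44 mm, ȳ = 29.73 mm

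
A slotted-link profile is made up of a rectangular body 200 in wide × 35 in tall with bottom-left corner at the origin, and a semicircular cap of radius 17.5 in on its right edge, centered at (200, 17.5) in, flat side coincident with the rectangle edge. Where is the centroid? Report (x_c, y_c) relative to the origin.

x_c = 106.91 in, y_c = 17.50 in

rectangular body: A = 200 × 35 = 7000.00, centroid at (100.00, 17.50).
semicircular end: A = ½π·17.5² = 481.06, centroid at (207.43, 17.50).
ΣA = 7481.06 in², ΣAx_c = 799784.19 in³, ΣAy_c = 130918.49 in³.
x_c = 799784.19/7481.06 = 106.91 in; y_c = 130918.49/7481.06 = 17.50 in.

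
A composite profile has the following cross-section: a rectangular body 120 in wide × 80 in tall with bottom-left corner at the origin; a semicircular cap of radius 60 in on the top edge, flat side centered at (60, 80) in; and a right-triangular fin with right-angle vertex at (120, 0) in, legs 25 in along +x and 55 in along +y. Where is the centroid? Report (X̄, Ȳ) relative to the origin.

X̄ = 62.95 in, Ȳ = 62.29 in

Part | A | x̄ᵢ | ȳᵢ | A·x̄ᵢ | A·ȳᵢ
rectangular body | 9600.00 | 60.00 | 40.00 | 576000.00 | 384000.00
semicircular top | 5654.87 | 60.00 | 105.46 | 339292.01 | 596389.34
triangular fin | 687.50 | 128.33 | 18.33 | 88229.17 | 12604.17
Σ | 15942.37 |  |  | 1003521.17 | 992993.51
X̄ = 1003521.17 / 15942.37 = 62.95 in
Ȳ = 992993.51 / 15942.37 = 62.29 in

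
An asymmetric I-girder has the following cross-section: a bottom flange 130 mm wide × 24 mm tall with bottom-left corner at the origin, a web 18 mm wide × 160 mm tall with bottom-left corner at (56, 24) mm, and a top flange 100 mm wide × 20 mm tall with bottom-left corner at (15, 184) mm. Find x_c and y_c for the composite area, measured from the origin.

bottom flange: A = 130 × 24 = 3120.00, centroid at (65.00, 12.00).
web: A = 18 × 160 = 2880.00, centroid at (65.00, 104.00).
top flange: A = 100 × 20 = 2000.00, centroid at (65.00, 194.00).
ΣA = 8000.00 mm², ΣAx_c = 520000.00 mm³, ΣAy_c = 724960.00 mm³.
x_c = 520000.00/8000.00 = 65.00 mm; y_c = 724960.00/8000.00 = 90.62 mm.

x_c = 65.00 mm, y_c = 90.62 mm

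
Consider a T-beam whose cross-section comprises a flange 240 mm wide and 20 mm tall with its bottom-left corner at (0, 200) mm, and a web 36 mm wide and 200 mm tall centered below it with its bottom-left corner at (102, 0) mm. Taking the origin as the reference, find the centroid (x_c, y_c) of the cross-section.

web: A = 36 × 200 = 7200.00, centroid at (120.00, 100.00).
flange: A = 240 × 20 = 4800.00, centroid at (120.00, 210.00).
ΣA = 12000.00 mm²
ΣAx_c = (7200.00)(120.00) + (4800.00)(120.00) = 1440000.00 mm³
ΣAy_c = (7200.00)(100.00) + (4800.00)(210.00) = 1728000.00 mm³
x_c = 1440000.00 / 12000.00 = 120.00 mm
y_c = 1728000.00 / 12000.00 = 144.00 mm

x_c = 120.00 mm, y_c = 144.00 mm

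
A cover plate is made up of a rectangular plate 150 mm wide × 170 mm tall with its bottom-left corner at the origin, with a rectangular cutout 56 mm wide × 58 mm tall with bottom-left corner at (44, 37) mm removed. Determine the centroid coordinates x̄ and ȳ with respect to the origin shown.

x̄ = 75.44 mm, ȳ = 87.77 mm

plate: A = 150 × 170 = 25500.00, centroid at (75.00, 85.00).
hole: A = −(56 × 58) = -3248.00, centroid at (72.00, 66.00).
ΣA = 22252.00 mm²
ΣAx̄ = (25500.00)(75.00) + (-3248.00)(72.00) = 1678644.00 mm³
ΣAȳ = (25500.00)(85.00) + (-3248.00)(66.00) = 1953132.00 mm³
x̄ = 1678644.00 / 22252.00 = 75.44 mm
ȳ = 1953132.00 / 22252.00 = 87.77 mm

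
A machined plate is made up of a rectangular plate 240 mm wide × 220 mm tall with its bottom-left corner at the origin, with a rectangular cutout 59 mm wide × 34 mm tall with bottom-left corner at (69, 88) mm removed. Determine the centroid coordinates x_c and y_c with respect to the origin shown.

x_c = 120.85 mm, y_c = 110.20 mm

plate: A = 240 × 220 = 52800.00, centroid at (120.00, 110.00).
hole: A = −(59 × 34) = -2006.00, centroid at (98.50, 105.00).
ΣA = 50794.00 mm²
ΣAx_c = (52800.00)(120.00) + (-2006.00)(98.50) = 6138409.00 mm³
ΣAy_c = (52800.00)(110.00) + (-2006.00)(105.00) = 5597370.00 mm³
x_c = 6138409.00 / 50794.00 = 120.85 mm
y_c = 5597370.00 / 50794.00 = 110.20 mm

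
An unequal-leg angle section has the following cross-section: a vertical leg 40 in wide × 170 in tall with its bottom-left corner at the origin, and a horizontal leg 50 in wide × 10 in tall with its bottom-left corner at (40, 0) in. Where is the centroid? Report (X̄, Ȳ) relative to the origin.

X̄ = 23.08 in, Ȳ = 79.52 in

vertical leg: A = 40 × 170 = 6800.00, centroid at (20.00, 85.00).
horizontal leg: A = 50 × 10 = 500.00, centroid at (65.00, 5.00).
ΣA = 7300.00 in²
ΣAX̄ = (6800.00)(20.00) + (500.00)(65.00) = 168500.00 in³
ΣAȲ = (6800.00)(85.00) + (500.00)(5.00) = 580500.00 in³
X̄ = 168500.00 / 7300.00 = 23.08 in
Ȳ = 580500.00 / 7300.00 = 79.52 in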